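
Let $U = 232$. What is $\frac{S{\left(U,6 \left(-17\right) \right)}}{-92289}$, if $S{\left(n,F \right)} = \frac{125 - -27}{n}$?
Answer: $- \frac{19}{2676381} \approx -7.0991 \cdot 10^{-6}$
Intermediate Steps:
$S{\left(n,F \right)} = \frac{152}{n}$ ($S{\left(n,F \right)} = \frac{125 + 27}{n} = \frac{152}{n}$)
$\frac{S{\left(U,6 \left(-17\right) \right)}}{-92289} = \frac{152 \cdot \frac{1}{232}}{-92289} = 152 \cdot \frac{1}{232} \left(- \frac{1}{92289}\right) = \frac{19}{29} \left(- \frac{1}{92289}\right) = - \frac{19}{2676381}$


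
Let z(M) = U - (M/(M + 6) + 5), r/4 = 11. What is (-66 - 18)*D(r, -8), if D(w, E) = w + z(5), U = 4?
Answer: -39312/11 ≈ -3573.8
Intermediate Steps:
r = 44 (r = 4*11 = 44)
z(M) = -1 - M/(6 + M) (z(M) = 4 - (M/(M + 6) + 5) = 4 - (M/(6 + M) + 5) = 4 - (5 + M/(6 + M)) = 4 + (-5 - M/(6 + M)) = -1 - M/(6 + M))
D(w, E) = -16/11 + w (D(w, E) = w + 2*(-3 - 1*5)/(6 + 5) = w + 2*(-3 - 5)/11 = w + 2*(1/11)*(-8) = w - 16/11 = -16/11 + w)
(-66 - 18)*D(r, -8) = (-66 - 18)*(-16/11 + 44) = -84*468/11 = -39312/11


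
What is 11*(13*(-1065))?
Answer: -152295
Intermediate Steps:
11*(13*(-1065)) = 11*(-13845) = -152295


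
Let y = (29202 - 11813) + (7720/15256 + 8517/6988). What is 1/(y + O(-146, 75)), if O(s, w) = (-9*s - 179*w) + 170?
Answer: 13326116/72623665307 ≈ 0.00018350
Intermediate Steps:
O(s, w) = 170 - 179*w - 9*s (O(s, w) = (-179*w - 9*s) + 170 = 170 - 179*w - 9*s)
y = 231750816463/13326116 (y = 17389 + (7720*(1/15256) + 8517*(1/6988)) = 17389 + (965/1907 + 8517/6988) = 17389 + 22985339/13326116 = 231750816463/13326116 ≈ 17391.)
1/(y + O(-146, 75)) = 1/(231750816463/13326116 + (170 - 179*75 - 9*(-146))) = 1/(231750816463/13326116 + (170 - 13425 + 1314)) = 1/(231750816463/13326116 - 11941) = 1/(72623665307/13326116) = 13326116/72623665307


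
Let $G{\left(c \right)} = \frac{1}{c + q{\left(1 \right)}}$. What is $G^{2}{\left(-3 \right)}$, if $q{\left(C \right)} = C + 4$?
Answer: $\frac{1}{4} \approx 0.25$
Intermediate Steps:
$q{\left(C \right)} = 4 + C$
$G{\left(c \right)} = \frac{1}{5 + c}$ ($G{\left(c \right)} = \frac{1}{c + \left(4 + 1\right)} = \frac{1}{c + 5} = \frac{1}{5 + c}$)
$G^{2}{\left(-3 \right)} = \left(\frac{1}{5 - 3}\right)^{2} = \left(\frac{1}{2}\right)^{2} = \frac{1}{4}$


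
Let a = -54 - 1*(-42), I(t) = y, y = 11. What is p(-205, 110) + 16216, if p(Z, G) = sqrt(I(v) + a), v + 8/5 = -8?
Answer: 16216 + I ≈ 16216.0 + 1.0*I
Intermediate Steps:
v = -48/5 (v = -8/5 - 8 = -48/5 ≈ -9.6000)
I(t) = 11
a = -12 (a = -54 + 42 = -12)
p(Z, G) = I (p(Z, G) = sqrt(11 - 12) = sqrt(-1) = I)
p(-205, 110) + 16216 = I + 16216 = 16216 + I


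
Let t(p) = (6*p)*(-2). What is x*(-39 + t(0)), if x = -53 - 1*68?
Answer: 4719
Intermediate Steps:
x = -121 (x = -53 - 68 = -121)
t(p) = -12*p
x*(-39 + t(0)) = -121*(-39 - 12*0) = -121*(-39 + 0) = -121*(-39) = 4719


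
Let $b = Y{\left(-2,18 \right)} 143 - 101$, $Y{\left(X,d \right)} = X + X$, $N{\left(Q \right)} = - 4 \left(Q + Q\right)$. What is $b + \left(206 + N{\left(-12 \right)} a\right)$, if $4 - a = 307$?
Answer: $-29555$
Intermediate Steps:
$a = -303$ ($a = 4 - 307 = -303$)
$N{\left(Q \right)} = - 8 Q$ ($N{\left(Q \right)} = - 4 \cdot 2 Q = - 8 Q$)
$Y{\left(X,d \right)} = 2 X$
$b = -673$ ($b = 2 \left(-2\right) 143 - 101 = \left(-4\right) 143 - 101 = -572 - 101 = -673$)
$b + \left(206 + N{\left(-12 \right)} a\right) = -673 + \left(206 + \left(-8\right) \left(-12\right) \left(-303\right)\right) = -673 + \left(206 + 96 \left(-303\right)\right) = -673 + \left(206 - 29088\right) = -673 - 28882 = -29555$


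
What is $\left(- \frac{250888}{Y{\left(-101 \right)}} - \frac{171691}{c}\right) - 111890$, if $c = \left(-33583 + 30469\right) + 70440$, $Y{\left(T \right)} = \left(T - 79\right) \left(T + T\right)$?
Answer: $- \frac{11413619717527}{101998890} \approx -1.119 \cdot 10^{5}$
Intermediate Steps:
$Y{\left(T \right)} = 2 T \left(-79 + T\right)$ ($Y{\left(T \right)} = \left(-79 + T\right) 2 T = 2 T \left(-79 + T\right)$)
$c = 67326$ ($c = -3114 + 70440 = 67326$)
$\left(- \frac{250888}{Y{\left(-101 \right)}} - \frac{171691}{c}\right) - 111890 = \left(- \frac{250888}{2 \left(-101\right) \left(-79 - 101\right)} - \frac{171691}{67326}\right) - 111890 = \left(- \frac{250888}{2 \left(-101\right) \left(-180\right)} - \frac{171691}{67326}\right) - 111890 = \left(- \frac{250888}{36360} - \frac{171691}{67326}\right) - 111890 = \left(\left(-250888\right) \frac{1}{36360} - \frac{171691}{67326}\right) - 111890 = \left(- \frac{31361}{4545} - \frac{171691}{67326}\right) - 111890 = - \frac{963915427}{101998890} - 111890 = - \frac{11413619717527}{101998890}$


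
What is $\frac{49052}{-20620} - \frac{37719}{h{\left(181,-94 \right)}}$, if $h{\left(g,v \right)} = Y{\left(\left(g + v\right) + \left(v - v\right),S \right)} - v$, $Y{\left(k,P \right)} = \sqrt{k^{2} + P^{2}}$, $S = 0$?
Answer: $- \frac{196661048}{933055} \approx -210.77$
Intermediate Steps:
$Y{\left(k,P \right)} = \sqrt{P^{2} + k^{2}}$
$h{\left(g,v \right)} = \sqrt{\left(g + v\right)^{2}} - v$ ($h{\left(g,v \right)} = \sqrt{0^{2} + \left(\left(g + v\right) + \left(v - v\right)\right)^{2}} - v = \sqrt{0 + \left(\left(g + v\right) + 0\right)^{2}} - v = \sqrt{0 + \left(g + v\right)^{2}} - v = \sqrt{\left(g + v\right)^{2}} - v$)
$\frac{49052}{-20620} - \frac{37719}{h{\left(181,-94 \right)}} = \frac{49052}{-20620} - \frac{37719}{\sqrt{\left(181 - 94\right)^{2}} - -94} = 49052 \left(- \frac{1}{20620}\right) - \frac{37719}{\sqrt{87^{2}} + 94} = - \frac{12263}{5155} - \frac{37719}{\sqrt{7569} + 94} = - \frac{12263}{5155} - \frac{37719}{87 + 94} = - \frac{12263}{5155} - \frac{37719}{181} = - \frac{196661048}{933055}$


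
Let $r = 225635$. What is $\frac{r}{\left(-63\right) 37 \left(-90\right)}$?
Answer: $\frac{45127}{41958} \approx 1.0755$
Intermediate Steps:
$\frac{r}{\left(-63\right) 37 \left(-90\right)} = \frac{225635}{\left(-63\right) 37 \left(-90\right)} = \frac{225635}{\left(-2331\right) \left(-90\right)} = \frac{225635}{209790} = 225635 \cdot \frac{1}{209790} = \frac{45127}{41958}$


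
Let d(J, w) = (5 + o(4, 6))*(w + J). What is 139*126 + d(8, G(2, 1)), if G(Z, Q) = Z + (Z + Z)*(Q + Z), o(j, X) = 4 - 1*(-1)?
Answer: 17734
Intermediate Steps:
o(j, X) = 5 (o(j, X) = 4 + 1 = 5)
G(Z, Q) = Z + 2*Z*(Q + Z) (G(Z, Q) = Z + (2*Z)*(Q + Z) = Z + 2*Z*(Q + Z))
d(J, w) = 10*J + 10*w (d(J, w) = (5 + 5)*(w + J) = 10*(J + w) = 10*J + 10*w)
139*126 + d(8, G(2, 1)) = 139*126 + (10*8 + 10*(2*(1 + 2*1 + 2*2))) = 17514 + (80 + 10*(2*(1 + 2 + 4))) = 17514 + (80 + 10*(2*7)) = 17514 + (80 + 10*14) = 17514 + (80 + 140) = 17514 + 220 = 17734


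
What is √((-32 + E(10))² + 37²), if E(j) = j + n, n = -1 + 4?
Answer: √1730 ≈ 41.593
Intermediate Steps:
n = 3
E(j) = 3 + j (E(j) = j + 3 = 3 + j)
√((-32 + E(10))² + 37²) = √((-32 + (3 + 10))² + 37²) = √((-32 + 13)² + 1369) = √((-19)² + 1369) = √(361 + 1369) = √1730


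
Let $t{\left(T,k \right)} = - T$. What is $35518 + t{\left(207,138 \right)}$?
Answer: $35311$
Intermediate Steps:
$35518 + t{\left(207,138 \right)} = 35518 - 207 = 35311$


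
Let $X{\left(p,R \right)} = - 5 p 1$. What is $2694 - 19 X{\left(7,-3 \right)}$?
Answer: $3359$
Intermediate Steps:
$X{\left(p,R \right)} = - 5 p$
$2694 - 19 X{\left(7,-3 \right)} = 2694 - 19 \left(\left(-5\right) 7\right) = 2694 - 19 \left(-35\right) = 2694 - -665 = 2694 + 665 = 3359$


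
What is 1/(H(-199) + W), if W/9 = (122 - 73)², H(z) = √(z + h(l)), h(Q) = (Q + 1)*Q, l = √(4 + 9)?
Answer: -I/(√(186 - √13) - 21609*I) ≈ 4.6277e-5 - 2.8923e-8*I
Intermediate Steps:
l = √13 ≈ 3.6056
h(Q) = Q*(1 + Q) (h(Q) = (1 + Q)*Q = Q*(1 + Q))
H(z) = √(z + √13*(1 + √13))
W = 21609 (W = 9*(122 - 73)² = 9*49² = 9*2401 = 21609)
1/(H(-199) + W) = 1/(√(13 - 199 + √13) + 21609) = 1/(√(-186 + √13) + 21609) = 1/(21609 + √(-186 + √13))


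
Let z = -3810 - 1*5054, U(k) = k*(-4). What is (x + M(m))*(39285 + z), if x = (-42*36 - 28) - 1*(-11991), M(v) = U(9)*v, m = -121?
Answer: 450443747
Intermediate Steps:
U(k) = -4*k
z = -8864 (z = -3810 - 5054 = -8864)
M(v) = -36*v (M(v) = (-4*9)*v = -36*v)
x = 10451 (x = (-1512 - 28) + 11991 = -1540 + 11991 = 10451)
(x + M(m))*(39285 + z) = (10451 - 36*(-121))*(39285 - 8864) = (10451 + 4356)*30421 = 14807*30421 = 450443747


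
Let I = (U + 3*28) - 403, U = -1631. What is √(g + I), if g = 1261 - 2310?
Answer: I*√2999 ≈ 54.763*I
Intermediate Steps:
g = -1049
I = -1950 (I = (-1631 + 3*28) - 403 = (-1631 + 84) - 403 = -1547 - 403 = -1950)
√(g + I) = √(-1049 - 1950) = √(-2999) = I*√2999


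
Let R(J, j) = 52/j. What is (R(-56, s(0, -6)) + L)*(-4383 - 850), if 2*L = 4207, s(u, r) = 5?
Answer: -110620387/10 ≈ -1.1062e+7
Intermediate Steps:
L = 4207/2 (L = (½)*4207 = 4207/2 ≈ 2103.5)
(R(-56, s(0, -6)) + L)*(-4383 - 850) = (52/5 + 4207/2)*(-4383 - 850) = (52*(⅕) + 4207/2)*(-5233) = (52/5 + 4207/2)*(-5233) = (21139/10)*(-5233) = -110620387/10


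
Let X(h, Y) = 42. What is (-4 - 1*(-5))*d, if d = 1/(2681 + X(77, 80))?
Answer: 1/2723 ≈ 0.00036724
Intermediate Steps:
d = 1/2723 (d = 1/(2681 + 42) = 1/2723 ≈ 0.00036724)
(-4 - 1*(-5))*d = (-4 - 1*(-5))*(1/2723) = (-4 + 5)*(1/2723) = 1*(1/2723) = 1/2723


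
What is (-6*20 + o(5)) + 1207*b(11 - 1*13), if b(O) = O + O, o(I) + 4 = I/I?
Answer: -4951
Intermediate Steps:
o(I) = -3 (o(I) = -4 + I/I = -4 + 1 = -3)
b(O) = 2*O
(-6*20 + o(5)) + 1207*b(11 - 1*13) = (-6*20 - 3) + 1207*(2*(11 - 1*13)) = (-120 - 3) + 1207*(2*(11 - 13)) = -123 + 1207*(2*(-2)) = -123 + 1207*(-4) = -123 - 4828 = -4951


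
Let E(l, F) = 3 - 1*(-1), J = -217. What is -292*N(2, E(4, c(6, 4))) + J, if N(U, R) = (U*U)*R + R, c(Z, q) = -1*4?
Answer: -6057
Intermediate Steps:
c(Z, q) = -4
E(l, F) = 4 (E(l, F) = 3 + 1 = 4)
N(U, R) = R + R*U**2 (N(U, R) = U**2*R + R = R*U**2 + R = R + R*U**2)
-292*N(2, E(4, c(6, 4))) + J = -1168*(1 + 2**2) - 217 = -1168*(1 + 4) - 217 = -1168*5 - 217 = -292*20 - 217 = -5840 - 217 = -6057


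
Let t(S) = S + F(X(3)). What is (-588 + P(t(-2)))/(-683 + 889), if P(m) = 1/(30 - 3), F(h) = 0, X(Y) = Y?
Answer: -15875/5562 ≈ -2.8542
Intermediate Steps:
t(S) = S (t(S) = S + 0 = S)
P(m) = 1/27
(-588 + P(t(-2)))/(-683 + 889) = (-588 + 1/27)/(-683 + 889) = -15875/27/206 = -15875/27*1/206 = -15875/5562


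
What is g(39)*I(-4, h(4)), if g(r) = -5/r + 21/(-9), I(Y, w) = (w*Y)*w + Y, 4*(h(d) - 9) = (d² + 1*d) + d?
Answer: 28928/13 ≈ 2225.2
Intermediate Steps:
h(d) = 9 + d/2 + d²/4 (h(d) = 9 + ((d² + 1*d) + d)/4 = 9 + ((d² + d) + d)/4 = 9 + ((d + d²) + d)/4 = 9 + (d² + 2*d)/4 = 9 + (d/2 + d²/4) = 9 + d/2 + d²/4)
I(Y, w) = Y + Y*w² (I(Y, w) = (Y*w)*w + Y = Y*w² + Y = Y + Y*w²)
g(r) = -7/3 - 5/r (g(r) = -5/r + 21*(-⅑) = -5/r - 7/3 = -7/3 - 5/r)
g(39)*I(-4, h(4)) = (-7/3 - 5/39)*(-4*(1 + (9 + (½)*4 + (¼)*4²)²)) = (-7/3 - 5*1/39)*(-4*(1 + (9 + 2 + (¼)*16)²)) = (-7/3 - 5/39)*(-4*(1 + (9 + 2 + 4)²)) = -(-128)*(1 + 15²)/13 = -(-128)*(1 + 225)/13 = -(-128)*226/13 = -32/13*(-904) = 28928/13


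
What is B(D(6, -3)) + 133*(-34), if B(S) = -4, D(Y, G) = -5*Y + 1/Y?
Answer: -4526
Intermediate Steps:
D(Y, G) = 1/Y - 5*Y
B(D(6, -3)) + 133*(-34) = -4 + 133*(-34) = -4 - 4522 = -4526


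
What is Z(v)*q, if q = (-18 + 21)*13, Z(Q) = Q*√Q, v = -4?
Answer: -312*I ≈ -312.0*I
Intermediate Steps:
Z(Q) = Q^(3/2)
q = 39 (q = 3*13 = 39)
Z(v)*q = (-4)^(3/2)*39 = -8*I*39 = -312*I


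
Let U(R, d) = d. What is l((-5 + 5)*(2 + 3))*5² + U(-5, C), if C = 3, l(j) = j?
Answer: 3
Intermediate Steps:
l((-5 + 5)*(2 + 3))*5² + U(-5, C) = ((-5 + 5)*(2 + 3))*5² + 3 = (0*5)*25 + 3 = 0*25 + 3 = 0 + 3 = 3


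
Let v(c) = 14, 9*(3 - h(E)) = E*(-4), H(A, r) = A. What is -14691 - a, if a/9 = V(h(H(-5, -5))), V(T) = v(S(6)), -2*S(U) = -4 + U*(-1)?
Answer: -14817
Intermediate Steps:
S(U) = 2 + U/2 (S(U) = -(-4 + U*(-1))/2 = -(-4 - U)/2 = 2 + U/2)
h(E) = 3 + 4*E/9 (h(E) = 3 - E*(-4)/9 = 3 - (-4)*E/9 = 3 + 4*E/9)
V(T) = 14
a = 126 (a = 9*14 = 126)
-14691 - a = -14691 - 1*126 = -14691 - 126 = -14817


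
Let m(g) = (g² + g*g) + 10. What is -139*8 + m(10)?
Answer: -902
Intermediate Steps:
m(g) = 10 + 2*g² (m(g) = (g² + g²) + 10 = 2*g² + 10 = 10 + 2*g²)
-139*8 + m(10) = -139*8 + (10 + 2*10²) = -1112 + (10 + 2*100) = -1112 + (10 + 200) = -1112 + 210 = -902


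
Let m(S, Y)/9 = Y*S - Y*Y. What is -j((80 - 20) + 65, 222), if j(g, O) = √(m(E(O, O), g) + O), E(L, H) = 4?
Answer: -I*√135903 ≈ -368.65*I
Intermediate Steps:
m(S, Y) = -9*Y² + 9*S*Y (m(S, Y) = 9*(Y*S - Y*Y) = 9*(S*Y - Y²) = 9*(-Y² + S*Y) = -9*Y² + 9*S*Y)
j(g, O) = √(O + 9*g*(4 - g)) (j(g, O) = √(9*g*(4 - g) + O) = √(O + 9*g*(4 - g)))
-j((80 - 20) + 65, 222) = -√(222 - 9*((80 - 20) + 65)*(-4 + ((80 - 20) + 65))) = -√(222 - 9*(60 + 65)*(-4 + (60 + 65))) = -√(222 - 9*125*(-4 + 125)) = -√(222 - 9*125*121) = -√(222 - 136125) = -√(-135903) = -I*√135903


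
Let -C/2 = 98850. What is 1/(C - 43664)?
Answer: -1/241364 ≈ -4.1431e-6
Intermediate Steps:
C = -197700 (C = -2*98850 = -197700)
1/(C - 43664) = 1/(-197700 - 43664) = 1/(-241364) = -1/241364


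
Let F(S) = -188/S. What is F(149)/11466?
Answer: -94/854217 ≈ -0.00011004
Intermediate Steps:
F(149)/11466 = -188/149/11466 = -188*1/149*(1/11466) = -188/149*1/11466 = -94/854217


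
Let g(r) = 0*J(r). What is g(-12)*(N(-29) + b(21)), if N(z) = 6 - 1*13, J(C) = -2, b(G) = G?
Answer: 0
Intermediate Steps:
g(r) = 0 (g(r) = 0*(-2) = 0)
N(z) = -7 (N(z) = 6 - 13 = -7)
g(-12)*(N(-29) + b(21)) = 0*(-7 + 21) = 0*14 = 0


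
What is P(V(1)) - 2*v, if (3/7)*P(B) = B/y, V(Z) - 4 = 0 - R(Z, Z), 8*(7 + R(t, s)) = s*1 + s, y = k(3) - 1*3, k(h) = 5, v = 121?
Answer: -5507/24 ≈ -229.46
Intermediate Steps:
y = 2 (y = 5 - 1*3 = 5 - 3 = 2)
R(t, s) = -7 + s/4 (R(t, s) = -7 + (s*1 + s)/8 = -7 + (s + s)/8 = -7 + (2*s)/8 = -7 + s/4)
V(Z) = 11 - Z/4 (V(Z) = 4 + (0 - (-7 + Z/4)) = 4 + (0 + (7 - Z/4)) = 4 + (7 - Z/4) = 11 - Z/4)
P(B) = 7*B/6 (P(B) = 7*(B/2)/3 = 7*B/6)
P(V(1)) - 2*v = 7*(11 - ¼*1)/6 - 2*121 = 7*(11 - ¼)/6 - 242 = (7/6)*(43/4) - 242 = 301/24 - 242 = -5507/24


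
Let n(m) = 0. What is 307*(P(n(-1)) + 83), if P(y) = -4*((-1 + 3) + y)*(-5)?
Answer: 37761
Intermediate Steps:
P(y) = 40 + 20*y (P(y) = -4*(2 + y)*(-5) = (-8 - 4*y)*(-5) = 40 + 20*y)
307*(P(n(-1)) + 83) = 307*((40 + 20*0) + 83) = 307*((40 + 0) + 83) = 307*(40 + 83) = 307*123 = 37761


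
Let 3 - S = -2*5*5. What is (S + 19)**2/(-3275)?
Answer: -5184/3275 ≈ -1.5829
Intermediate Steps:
S = 53 (S = 3 - (-2*5)*5 = 3 - (-10)*5 = 3 - 1*(-50) = 3 + 50 = 53)
(S + 19)**2/(-3275) = (53 + 19)**2/(-3275) = 72**2*(-1/3275) = 5184*(-1/3275) = -5184/3275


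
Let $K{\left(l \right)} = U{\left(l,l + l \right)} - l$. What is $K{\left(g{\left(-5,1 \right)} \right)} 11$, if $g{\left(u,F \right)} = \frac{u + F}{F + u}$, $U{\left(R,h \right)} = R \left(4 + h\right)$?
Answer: $55$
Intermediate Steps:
$g{\left(u,F \right)} = 1$ ($g{\left(u,F \right)} = \frac{F + u}{F + u} = 1$)
$K{\left(l \right)} = - l + l \left(4 + 2 l\right)$ ($K{\left(l \right)} = l \left(4 + \left(l + l\right)\right) - l = l \left(4 + 2 l\right) - l = - l + l \left(4 + 2 l\right)$)
$K{\left(g{\left(-5,1 \right)} \right)} 11 = 1 \left(3 + 2 \cdot 1\right) 11 = 1 \left(3 + 2\right) 11 = 1 \cdot 5 \cdot 11 = 5 \cdot 11 = 55$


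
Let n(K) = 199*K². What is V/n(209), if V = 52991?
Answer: 2789/457501 ≈ 0.0060962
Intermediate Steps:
V/n(209) = 52991/((199*209²)) = 52991/((199*43681)) = 52991/8692519 = 52991*(1/8692519) = 2789/457501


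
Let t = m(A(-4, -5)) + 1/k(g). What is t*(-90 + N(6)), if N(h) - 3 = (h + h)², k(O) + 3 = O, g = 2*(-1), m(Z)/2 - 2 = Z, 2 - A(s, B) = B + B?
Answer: 7923/5 ≈ 1584.6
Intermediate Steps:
A(s, B) = 2 - 2*B (A(s, B) = 2 - (B + B) = 2 - 2*B)
m(Z) = 4 + 2*Z
g = -2
k(O) = -3 + O
N(h) = 3 + 4*h² (N(h) = 3 + (h + h)² = 3 + (2*h)² = 3 + 4*h²)
t = 139/5 (t = (4 + 2*(2 - 2*(-5))) + 1/(-3 - 2) = (4 + 2*(2 + 10)) + 1/(-5) = (4 + 2*12) - ⅕ = (4 + 24) - ⅕ = 28 - ⅕ = 139/5 ≈ 27.800)
t*(-90 + N(6)) = 139*(-90 + (3 + 4*6²))/5 = 139*(-90 + (3 + 4*36))/5 = 139*(-90 + (3 + 144))/5 = 139*(-90 + 147)/5 = (139/5)*57 = 7923/5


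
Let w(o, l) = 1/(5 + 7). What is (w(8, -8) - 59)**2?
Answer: 499849/144 ≈ 3471.2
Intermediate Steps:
w(o, l) = 1/12
(w(8, -8) - 59)**2 = (1/12 - 59)**2 = (-707/12)**2 = 499849/144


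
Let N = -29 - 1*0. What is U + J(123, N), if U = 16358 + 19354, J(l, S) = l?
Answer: 35835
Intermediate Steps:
N = -29 (N = -29 + 0 = -29)
U = 35712
U + J(123, N) = 35712 + 123 = 35835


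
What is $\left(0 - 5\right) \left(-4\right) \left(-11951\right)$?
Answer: $-239020$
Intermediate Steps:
$\left(0 - 5\right) \left(-4\right) \left(-11951\right) = \left(-5\right) \left(-4\right) \left(-11951\right) = 20 \left(-11951\right) = -239020$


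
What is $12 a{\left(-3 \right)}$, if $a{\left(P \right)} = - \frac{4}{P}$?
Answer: $16$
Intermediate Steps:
$12 a{\left(-3 \right)} = 12 \left(- \frac{4}{-3}\right) = 12 \left(\left(-4\right) \left(- \frac{1}{3}\right)\right) = 12 \cdot \frac{4}{3} = 16$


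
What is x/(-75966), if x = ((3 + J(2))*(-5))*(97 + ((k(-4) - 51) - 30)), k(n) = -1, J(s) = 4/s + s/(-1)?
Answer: 75/25322 ≈ 0.0029619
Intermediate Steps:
J(s) = -s + 4/s (J(s) = 4/s + s*(-1) = 4/s - s = -s + 4/s)
x = -225 (x = ((3 + (-1*2 + 4/2))*(-5))*(97 + ((-1 - 51) - 30)) = ((3 + (-2 + 4*(½)))*(-5))*(97 + (-52 - 30)) = ((3 + (-2 + 2))*(-5))*(97 - 82) = ((3 + 0)*(-5))*15 = (3*(-5))*15 = -15*15 = -225)
x/(-75966) = -225/(-75966) = -225*(-1/75966) = 75/25322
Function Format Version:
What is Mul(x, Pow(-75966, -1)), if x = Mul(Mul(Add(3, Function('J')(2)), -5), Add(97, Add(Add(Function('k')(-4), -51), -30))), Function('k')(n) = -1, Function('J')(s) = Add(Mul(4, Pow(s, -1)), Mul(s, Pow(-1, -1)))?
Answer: Rational(75, 25322) ≈ 0.0029619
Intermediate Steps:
Function('J')(s) = Add(Mul(-1, s), Mul(4, Pow(s, -1))) (Function('J')(s) = Add(Mul(4, Pow(s, -1)), Mul(s, -1)) = Add(Mul(4, Pow(s, -1)), Mul(-1, s)) = Add(Mul(-1, s), Mul(4, Pow(s, -1))))
x = -225 (x = Mul(Mul(Add(3, Add(Mul(-1, 2), Mul(4, Pow(2, -1)))), -5), Add(97, Add(Add(-1, -51), -30))) = Mul(Mul(Add(3, Add(-2, Mul(4, Rational(1, 2)))), -5), Add(97, Add(-52, -30))) = Mul(Mul(Add(3, Add(-2, 2)), -5), Add(97, -82)) = Mul(Mul(Add(3, 0), -5), 15) = Mul(Mul(3, -5), 15) = Mul(-15, 15) = -225)
Mul(x, Pow(-75966, -1)) = Mul(-225, Pow(-75966, -1)) = Mul(-225, Rational(-1, 75966)) = Rational(75, 25322)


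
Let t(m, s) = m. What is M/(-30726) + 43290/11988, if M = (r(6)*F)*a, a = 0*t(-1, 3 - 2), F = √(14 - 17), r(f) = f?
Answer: 65/18 ≈ 3.6111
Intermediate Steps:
F = I*√3 (F = √(-3) = I*√3 ≈ 1.732*I)
a = 0 (a = 0*(-1) = 0)
M = 0 (M = (6*(I*√3))*0 = (6*I*√3)*0 = 0)
M/(-30726) + 43290/11988 = 0/(-30726) + 43290/11988 = 0*(-1/30726) + 43290*(1/11988) = 0 + 65/18 = 65/18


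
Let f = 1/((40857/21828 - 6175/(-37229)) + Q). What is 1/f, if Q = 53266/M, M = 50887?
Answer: 42515731546501/13784179166948 ≈ 3.0844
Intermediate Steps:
Q = 53266/50887 ≈ 1.0468
f = 13784179166948/42515731546501 (f = 1/((40857/21828 - 6175/(-37229)) + 53266/50887) = 1/((40857*(1/21828) - 6175*(-1/37229)) + 53266/50887) = 1/((13619/7276 + 6175/37229) + 53266/50887) = 1/(551951051/270878204 + 53266/50887) = 1/(42515731546501/13784179166948) = 13784179166948/42515731546501 ≈ 0.32421)
1/f = 1/(13784179166948/42515731546501) = 42515731546501/13784179166948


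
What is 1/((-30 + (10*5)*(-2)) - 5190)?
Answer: -1/5320 ≈ -0.00018797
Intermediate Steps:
1/((-30 + (10*5)*(-2)) - 5190) = 1/((-30 + 50*(-2)) - 5190) = 1/((-30 - 100) - 5190) = 1/(-130 - 5190) = 1/(-5320) = -1/5320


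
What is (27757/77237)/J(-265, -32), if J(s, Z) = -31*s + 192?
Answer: 27757/649331459 ≈ 4.2747e-5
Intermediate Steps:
J(s, Z) = 192 - 31*s
(27757/77237)/J(-265, -32) = (27757/77237)/(192 - 31*(-265)) = (27757*(1/77237))/(192 + 8215) = (27757/77237)/8407 = (27757/77237)*(1/8407) = 27757/649331459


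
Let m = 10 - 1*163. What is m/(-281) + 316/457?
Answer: 158717/128417 ≈ 1.2360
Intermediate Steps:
m = -153 (m = 10 - 163 = -153)
m/(-281) + 316/457 = -153/(-281) + 316/457 = -153*(-1/281) + 316*(1/457) = 153/281 + 316/457 = 158717/128417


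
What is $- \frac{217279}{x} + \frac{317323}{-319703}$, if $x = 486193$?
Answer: $- \frac{223744969476}{155437360679} \approx -1.4395$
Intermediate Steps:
$- \frac{217279}{x} + \frac{317323}{-319703} = - \frac{217279}{486193} + \frac{317323}{-319703} = \left(-217279\right) \frac{1}{486193} + 317323 \left(- \frac{1}{319703}\right) = - \frac{217279}{486193} - \frac{317323}{319703} = - \frac{223744969476}{155437360679}$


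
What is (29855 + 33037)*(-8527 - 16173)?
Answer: -1553432400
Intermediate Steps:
(29855 + 33037)*(-8527 - 16173) = 62892*(-24700) = -1553432400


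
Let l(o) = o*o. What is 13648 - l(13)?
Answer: 13479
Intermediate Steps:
l(o) = o²
13648 - l(13) = 13648 - 1*13² = 13648 - 1*169 = 13648 - 169 = 13479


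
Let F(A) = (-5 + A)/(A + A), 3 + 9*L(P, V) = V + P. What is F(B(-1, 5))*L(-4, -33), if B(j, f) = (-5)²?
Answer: -16/9 ≈ -1.7778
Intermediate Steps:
L(P, V) = -⅓ + P/9 + V/9 (L(P, V) = -⅓ + (V + P)/9 = -⅓ + (P + V)/9 = -⅓ + (P/9 + V/9) = -⅓ + P/9 + V/9)
B(j, f) = 25
F(A) = (-5 + A)/(2*A) (F(A) = (-5 + A)/((2*A)) = (-5 + A)*(1/(2*A)) = (-5 + A)/(2*A))
F(B(-1, 5))*L(-4, -33) = ((½)*(-5 + 25)/25)*(-⅓ + (⅑)*(-4) + (⅑)*(-33)) = ((½)*(1/25)*20)*(-⅓ - 4/9 - 11/3) = (⅖)*(-40/9) = -16/9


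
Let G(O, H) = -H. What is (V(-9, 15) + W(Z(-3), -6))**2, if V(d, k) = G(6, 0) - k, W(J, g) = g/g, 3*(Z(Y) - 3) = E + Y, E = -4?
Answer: 196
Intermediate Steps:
Z(Y) = 5/3 + Y/3 (Z(Y) = 3 + (-4 + Y)/3 = 3 + (-4/3 + Y/3) = 5/3 + Y/3)
W(J, g) = 1
V(d, k) = -k (V(d, k) = -1*0 - k = 0 - k = -k)
(V(-9, 15) + W(Z(-3), -6))**2 = (-1*15 + 1)**2 = (-15 + 1)**2 = (-14)**2 = 196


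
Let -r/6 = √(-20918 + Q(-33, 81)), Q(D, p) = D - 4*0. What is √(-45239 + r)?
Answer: √(-45239 - 6*I*√20951) ≈ 2.041 - 212.7*I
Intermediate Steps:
Q(D, p) = D (Q(D, p) = D + 0 = D)
r = -6*I*√20951 (r = -6*√(-20918 - 33) = -6*I*√20951 ≈ -868.47*I)
√(-45239 + r) = √(-45239 - 6*I*√20951)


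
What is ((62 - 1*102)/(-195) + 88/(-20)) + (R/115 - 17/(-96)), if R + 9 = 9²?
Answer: -162259/47840 ≈ -3.3917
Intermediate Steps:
R = 72 (R = -9 + 9² = -9 + 81 = 72)
((62 - 1*102)/(-195) + 88/(-20)) + (R/115 - 17/(-96)) = ((62 - 1*102)/(-195) + 88/(-20)) + (72/115 - 17/(-96)) = ((62 - 102)*(-1/195) + 88*(-1/20)) + (72*(1/115) - 17*(-1/96)) = (-40*(-1/195) - 22/5) + (72/115 + 17/96) = (8/39 - 22/5) + 8867/11040 = -818/195 + 8867/11040 = -162259/47840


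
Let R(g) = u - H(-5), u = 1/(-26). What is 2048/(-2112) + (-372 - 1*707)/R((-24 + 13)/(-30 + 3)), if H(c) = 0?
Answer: 925750/33 ≈ 28053.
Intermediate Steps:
u = -1/26 ≈ -0.038462
R(g) = -1/26 (R(g) = -1/26 - 1*0 = -1/26 + 0 = -1/26)
2048/(-2112) + (-372 - 1*707)/R((-24 + 13)/(-30 + 3)) = 2048/(-2112) + (-372 - 1*707)/(-1/26) = 2048*(-1/2112) + (-372 - 707)*(-26) = -32/33 - 1079*(-26) = -32/33 + 28054 = 925750/33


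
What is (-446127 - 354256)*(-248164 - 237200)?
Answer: 388477094412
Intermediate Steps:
(-446127 - 354256)*(-248164 - 237200) = -800383*(-485364) = 388477094412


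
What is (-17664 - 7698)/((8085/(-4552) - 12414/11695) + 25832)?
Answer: -1350162301680/1375031989877 ≈ -0.98191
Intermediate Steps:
(-17664 - 7698)/((8085/(-4552) - 12414/11695) + 25832) = -25362/((8085*(-1/4552) - 12414*1/11695) + 25832) = -25362/((-8085/4552 - 12414/11695) + 25832) = -25362/(-151062603/53235640 + 25832) = -25362/1375031989877/53235640 = -25362*53235640/1375031989877 = -1350162301680/1375031989877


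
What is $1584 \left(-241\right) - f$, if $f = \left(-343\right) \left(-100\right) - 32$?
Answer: $-416012$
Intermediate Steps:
$f = 34268$ ($f = 34300 - 32 = 34268$)
$1584 \left(-241\right) - f = 1584 \left(-241\right) - 34268 = -381744 - 34268 = -416012$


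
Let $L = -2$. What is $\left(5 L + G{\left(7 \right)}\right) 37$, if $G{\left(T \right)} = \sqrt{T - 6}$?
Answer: $-333$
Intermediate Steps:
$G{\left(T \right)} = \sqrt{-6 + T}$
$\left(5 L + G{\left(7 \right)}\right) 37 = \left(5 \left(-2\right) + \sqrt{-6 + 7}\right) 37 = \left(-10 + \sqrt{1}\right) 37 = \left(-10 + 1\right) 37 = \left(-9\right) 37 = -333$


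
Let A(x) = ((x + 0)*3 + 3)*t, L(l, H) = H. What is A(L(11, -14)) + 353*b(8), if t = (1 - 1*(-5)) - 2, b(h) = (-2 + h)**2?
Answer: 12552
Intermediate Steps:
t = 4 (t = (1 + 5) - 2 = 6 - 2 = 4)
A(x) = 12 + 12*x (A(x) = ((x + 0)*3 + 3)*4 = (x*3 + 3)*4 = (3*x + 3)*4 = (3 + 3*x)*4 = 12 + 12*x)
A(L(11, -14)) + 353*b(8) = (12 + 12*(-14)) + 353*(-2 + 8)**2 = (12 - 168) + 353*6**2 = -156 + 353*36 = -156 + 12708 = 12552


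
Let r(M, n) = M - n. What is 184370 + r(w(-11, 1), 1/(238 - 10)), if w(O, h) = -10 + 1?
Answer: 42034307/228 ≈ 1.8436e+5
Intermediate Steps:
w(O, h) = -9
184370 + r(w(-11, 1), 1/(238 - 10)) = 184370 + (-9 - 1/(238 - 10)) = 184370 + (-9 - 1/228) = 184370 - 2053/228 = 42034307/228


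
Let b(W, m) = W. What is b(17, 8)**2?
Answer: 289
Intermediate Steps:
b(17, 8)**2 = 17**2 = 289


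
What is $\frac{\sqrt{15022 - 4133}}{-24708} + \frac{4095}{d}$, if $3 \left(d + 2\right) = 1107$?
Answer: $\frac{4095}{367} - \frac{\sqrt{10889}}{24708} \approx 11.154$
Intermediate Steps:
$d = 367$ ($d = -2 + \frac{1}{3} \cdot 1107 = -2 + 369 = 367$)
$\frac{\sqrt{15022 - 4133}}{-24708} + \frac{4095}{d} = \frac{\sqrt{15022 - 4133}}{-24708} + \frac{4095}{367} = \sqrt{10889} \left(- \frac{1}{24708}\right) + 4095 \cdot \frac{1}{367} = - \frac{\sqrt{10889}}{24708} + \frac{4095}{367} = \frac{4095}{367} - \frac{\sqrt{10889}}{24708}$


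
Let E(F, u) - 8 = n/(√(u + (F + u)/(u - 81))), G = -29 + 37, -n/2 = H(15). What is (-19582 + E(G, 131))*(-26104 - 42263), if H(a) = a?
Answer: 1338215658 + 10255050*√13378/6689 ≈ 1.3384e+9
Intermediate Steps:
n = -30 (n = -2*15 = -30)
G = 8
E(F, u) = 8 - 30/√(u + (F + u)/(-81 + u)) (E(F, u) = 8 - 30/√(u + (F + u)/(u - 81)) = 8 - 30/√(u + (F + u)/(-81 + u)))
(-19582 + E(G, 131))*(-26104 - 42263) = (-19582 + (8 - 30/√(8/(-81 + 131) + 131²/(-81 + 131) - 80*131/(-81 + 131))))*(-26104 - 42263) = (-19582 + (8 - 30/√(8/50 + 17161/50 - 80*131/50)))*(-68367) = (-19582 + (8 - 30/√(8*(1/50) + 17161*(1/50) - 80*131*1/50)))*(-68367) = (-19582 + (8 - 30/√(4/25 + 17161/50 - 1048/5)))*(-68367) = (-19582 + (8 - 150*√13378/6689))*(-68367) = (-19574 - 150*√13378/6689)*(-68367) = 1338215658 + 10255050*√13378/6689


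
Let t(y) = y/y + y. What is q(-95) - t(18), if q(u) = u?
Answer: -114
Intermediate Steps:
t(y) = 1 + y
q(-95) - t(18) = -95 - (1 + 18) = -95 - 1*19 = -95 - 19 = -114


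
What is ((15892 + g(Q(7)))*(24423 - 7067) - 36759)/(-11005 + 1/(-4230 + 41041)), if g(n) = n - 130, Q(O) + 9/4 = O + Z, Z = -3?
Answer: -5034988076273/202552527 ≈ -24858.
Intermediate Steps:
Q(O) = -21/4 + O (Q(O) = -9/4 + (O - 3) = -9/4 + (-3 + O) = -21/4 + O)
g(n) = -130 + n
((15892 + g(Q(7)))*(24423 - 7067) - 36759)/(-11005 + 1/(-4230 + 41041)) = ((15892 + (-130 + (-21/4 + 7)))*(24423 - 7067) - 36759)/(-11005 + 1/(-4230 + 41041)) = ((15892 + (-130 + 7/4))*17356 - 36759)/(-11005 + 1/36811) = ((15892 - 513/4)*17356 - 36759)/(-11005 + 1/36811) = ((63055/4)*17356 - 36759)/(-405105054/36811) = (273595645 - 36759)*(-36811/405105054) = 273558886*(-36811/405105054) = -5034988076273/202552527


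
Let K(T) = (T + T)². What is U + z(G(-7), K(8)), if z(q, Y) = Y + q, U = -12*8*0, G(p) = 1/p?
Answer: 1791/7 ≈ 255.86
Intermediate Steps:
K(T) = 4*T² (K(T) = (2*T)² = 4*T²)
U = 0 (U = -96*0 = 0)
U + z(G(-7), K(8)) = 0 + (4*8² + 1/(-7)) = 0 + (4*64 - ⅐) = 0 + (256 - ⅐) = 0 + 1791/7 = 1791/7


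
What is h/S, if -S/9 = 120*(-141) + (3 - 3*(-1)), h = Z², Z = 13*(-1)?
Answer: 169/152226 ≈ 0.0011102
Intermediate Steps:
Z = -13
h = 169 (h = (-13)² = 169)
S = 152226 (S = -9*(120*(-141) + (3 - 3*(-1))) = -9*(-16920 + (3 + 3)) = -9*(-16920 + 6) = -9*(-16914) = 152226)
h/S = 169/152226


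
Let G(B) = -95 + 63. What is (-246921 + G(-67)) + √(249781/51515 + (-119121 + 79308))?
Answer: -246953 + I*√105642681824710/51515 ≈ -2.4695e+5 + 199.52*I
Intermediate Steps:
G(B) = -32
(-246921 + G(-67)) + √(249781/51515 + (-119121 + 79308)) = (-246921 - 32) + √(249781/51515 + (-119121 + 79308)) = -246953 + √(249781*(1/51515) - 39813) = -246953 + √(249781/51515 - 39813) = -246953 + √(-2050716914/51515) = -246953 + I*√105642681824710/51515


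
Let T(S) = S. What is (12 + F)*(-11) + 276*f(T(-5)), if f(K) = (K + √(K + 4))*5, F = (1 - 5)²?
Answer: -7208 + 1380*I ≈ -7208.0 + 1380.0*I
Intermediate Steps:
F = 16 (F = (-4)² = 16)
f(K) = 5*K + 5*√(4 + K) (f(K) = (K + √(4 + K))*5 = 5*K + 5*√(4 + K))
(12 + F)*(-11) + 276*f(T(-5)) = (12 + 16)*(-11) + 276*(5*(-5) + 5*√(4 - 5)) = 28*(-11) + 276*(-25 + 5*√(-1)) = -308 + 276*(-25 + 5*I) = -308 + (-6900 + 1380*I) = -7208 + 1380*I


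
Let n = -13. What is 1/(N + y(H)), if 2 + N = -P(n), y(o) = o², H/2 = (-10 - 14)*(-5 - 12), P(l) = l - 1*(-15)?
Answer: 1/665852 ≈ 1.5018e-6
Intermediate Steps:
P(l) = 15 + l (P(l) = l + 15 = 15 + l)
H = 816 (H = 2*((-10 - 14)*(-5 - 12)) = 2*(-24*(-17)) = 2*408 = 816)
N = -4 (N = -2 - (15 - 13) = -2 - 1*2 = -2 - 2 = -4)
1/(N + y(H)) = 1/(-4 + 816²) = 1/(-4 + 665856) = 1/665852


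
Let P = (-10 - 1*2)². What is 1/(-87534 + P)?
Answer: -1/87390 ≈ -1.1443e-5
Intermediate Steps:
P = 144 (P = (-10 - 2)² = (-12)² = 144)
1/(-87534 + P) = 1/(-87534 + 144) = 1/(-87390) = -1/87390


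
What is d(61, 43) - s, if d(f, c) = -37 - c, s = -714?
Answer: 634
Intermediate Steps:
d(61, 43) - s = (-37 - 1*43) - 1*(-714) = (-37 - 43) + 714 = -80 + 714 = 634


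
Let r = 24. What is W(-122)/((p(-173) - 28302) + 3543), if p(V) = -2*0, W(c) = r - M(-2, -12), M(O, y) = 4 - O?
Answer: -2/2751 ≈ -0.00072701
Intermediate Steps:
W(c) = 18 (W(c) = 24 - (4 - 1*(-2)) = 24 - (4 + 2) = 24 - 1*6 = 24 - 6 = 18)
p(V) = 0
W(-122)/((p(-173) - 28302) + 3543) = 18/((0 - 28302) + 3543) = 18/(-28302 + 3543) = 18/(-24759) = 18*(-1/24759) = -2/2751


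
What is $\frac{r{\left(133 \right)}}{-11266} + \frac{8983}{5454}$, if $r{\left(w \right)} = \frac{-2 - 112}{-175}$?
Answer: $\frac{8854905947}{5376416850} \approx 1.647$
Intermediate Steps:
$r{\left(w \right)} = \frac{114}{175}$ ($r{\left(w \right)} = \left(-114\right) \left(- \frac{1}{175}\right) = \frac{114}{175}$)
$\frac{r{\left(133 \right)}}{-11266} + \frac{8983}{5454} = \frac{114}{175 \left(-11266\right)} + \frac{8983}{5454} = \frac{114}{175} \left(- \frac{1}{11266}\right) + 8983 \cdot \frac{1}{5454} = - \frac{57}{985775} + \frac{8983}{5454} = \frac{8854905947}{5376416850}$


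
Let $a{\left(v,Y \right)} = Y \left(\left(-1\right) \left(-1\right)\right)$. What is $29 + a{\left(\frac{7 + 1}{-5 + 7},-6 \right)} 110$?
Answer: $-631$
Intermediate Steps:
$a{\left(v,Y \right)} = Y$ ($a{\left(v,Y \right)} = Y 1 = Y$)
$29 + a{\left(\frac{7 + 1}{-5 + 7},-6 \right)} 110 = 29 - 660 = -631$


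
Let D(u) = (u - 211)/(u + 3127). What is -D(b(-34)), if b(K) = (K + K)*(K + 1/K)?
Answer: -2103/5441 ≈ -0.38651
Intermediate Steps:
b(K) = 2*K*(K + 1/K) (b(K) = (2*K)*(K + 1/K) = 2*K*(K + 1/K))
D(u) = (-211 + u)/(3127 + u)
-D(b(-34)) = -(-211 + (2 + 2*(-34)²))/(3127 + (2 + 2*(-34)²)) = -(-211 + (2 + 2*1156))/(3127 + (2 + 2*1156)) = -(-211 + (2 + 2312))/(3127 + (2 + 2312)) = -(-211 + 2314)/(3127 + 2314) = -2103/5441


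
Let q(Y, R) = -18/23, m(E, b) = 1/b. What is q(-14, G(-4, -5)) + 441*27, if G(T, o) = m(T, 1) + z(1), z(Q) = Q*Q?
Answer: 273843/23 ≈ 11906.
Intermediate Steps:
z(Q) = Q²
G(T, o) = 2 (G(T, o) = 1/1 + 1² = 1 + 1 = 2)
q(Y, R) = -18/23 (q(Y, R) = -18*1/23 = -18/23)
q(-14, G(-4, -5)) + 441*27 = -18/23 + 441*27 = -18/23 + 11907 = 273843/23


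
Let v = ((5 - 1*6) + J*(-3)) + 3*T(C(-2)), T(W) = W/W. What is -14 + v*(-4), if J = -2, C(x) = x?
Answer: -46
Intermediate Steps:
T(W) = 1
v = 8 (v = ((5 - 1*6) - 2*(-3)) + 3*1 = ((5 - 6) + 6) + 3 = (-1 + 6) + 3 = 5 + 3 = 8)
-14 + v*(-4) = -14 + 8*(-4) = -14 - 32 = -46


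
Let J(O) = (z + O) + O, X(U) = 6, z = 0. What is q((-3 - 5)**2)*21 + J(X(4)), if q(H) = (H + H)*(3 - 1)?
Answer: 5388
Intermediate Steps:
J(O) = 2*O (J(O) = (0 + O) + O = O + O = 2*O)
q(H) = 4*H (q(H) = (2*H)*2 = 4*H)
q((-3 - 5)**2)*21 + J(X(4)) = (4*(-3 - 5)**2)*21 + 2*6 = (4*(-8)**2)*21 + 12 = (4*64)*21 + 12 = 256*21 + 12 = 5376 + 12 = 5388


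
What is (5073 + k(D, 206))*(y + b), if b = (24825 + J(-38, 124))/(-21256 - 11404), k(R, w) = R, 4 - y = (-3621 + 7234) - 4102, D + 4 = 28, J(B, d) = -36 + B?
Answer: 81942578013/32660 ≈ 2.5090e+6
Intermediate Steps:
D = 24 (D = -4 + 28 = 24)
y = 493 (y = 4 - ((-3621 + 7234) - 4102) = 4 - (3613 - 4102) = 4 - 1*(-489) = 4 + 489 = 493)
b = -24751/32660 (b = (24825 + (-36 - 38))/(-21256 - 11404) = (24825 - 74)/(-32660) = 24751*(-1/32660) = -24751/32660 ≈ -0.75784)
(5073 + k(D, 206))*(y + b) = (5073 + 24)*(493 - 24751/32660) = 5097*(16076629/32660) = 81942578013/32660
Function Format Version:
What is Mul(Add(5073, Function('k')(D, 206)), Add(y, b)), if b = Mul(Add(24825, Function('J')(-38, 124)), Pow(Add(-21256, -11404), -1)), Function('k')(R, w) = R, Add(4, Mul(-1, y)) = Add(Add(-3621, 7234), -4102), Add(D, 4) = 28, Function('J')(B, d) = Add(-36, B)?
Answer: Rational(81942578013, 32660) ≈ 2.5090e+6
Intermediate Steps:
D = 24 (D = Add(-4, 28) = 24)
y = 493 (y = Add(4, Mul(-1, Add(Add(-3621, 7234), -4102))) = Add(4, Mul(-1, Add(3613, -4102))) = Add(4, Mul(-1, -489)) = Add(4, 489) = 493)
b = Rational(-24751, 32660) (b = Mul(Add(24825, Add(-36, -38)), Pow(Add(-21256, -11404), -1)) = Mul(Add(24825, -74), Pow(-32660, -1)) = Mul(24751, Rational(-1, 32660)) = Rational(-24751, 32660) ≈ -0.75784)
Mul(Add(5073, Function('k')(D, 206)), Add(y, b)) = Mul(Add(5073, 24), Add(493, Rational(-24751, 32660))) = Mul(5097, Rational(16076629, 32660)) = Rational(81942578013, 32660)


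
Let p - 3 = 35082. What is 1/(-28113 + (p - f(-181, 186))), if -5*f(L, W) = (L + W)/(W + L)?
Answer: 5/34861 ≈ 0.00014343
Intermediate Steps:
p = 35085 (p = 3 + 35082 = 35085)
f(L, W) = -⅕ (f(L, W) = -(L + W)/(5*(W + L)) = -(L + W)/(5*(L + W)) = -⅕*1 = -⅕)
1/(-28113 + (p - f(-181, 186))) = 1/(-28113 + (35085 - 1*(-⅕))) = 1/(-28113 + (35085 + ⅕)) = 1/(-28113 + 175426/5) = 1/(34861/5) = 5/34861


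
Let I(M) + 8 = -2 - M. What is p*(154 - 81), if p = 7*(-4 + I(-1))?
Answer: -6643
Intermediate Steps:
I(M) = -10 - M (I(M) = -8 + (-2 - M) = -10 - M)
p = -91 (p = 7*(-4 + (-10 - 1*(-1))) = 7*(-4 + (-10 + 1)) = 7*(-4 - 9) = 7*(-13) = -91)
p*(154 - 81) = -91*(154 - 81) = -91*73 = -6643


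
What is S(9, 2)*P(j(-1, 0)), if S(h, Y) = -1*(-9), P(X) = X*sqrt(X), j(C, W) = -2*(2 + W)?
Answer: -72*I ≈ -72.0*I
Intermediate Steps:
j(C, W) = -4 - 2*W
P(X) = X**(3/2)
S(h, Y) = 9
S(9, 2)*P(j(-1, 0)) = 9*(-4 - 2*0)**(3/2) = 9*(-4 + 0)**(3/2) = 9*(-4)**(3/2) = 9*(-8*I) = -72*I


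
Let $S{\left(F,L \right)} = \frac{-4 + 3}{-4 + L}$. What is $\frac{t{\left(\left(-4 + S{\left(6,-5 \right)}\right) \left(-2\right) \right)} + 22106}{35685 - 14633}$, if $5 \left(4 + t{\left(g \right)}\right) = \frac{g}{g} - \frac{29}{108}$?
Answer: $\frac{11935159}{11368080} \approx 1.0499$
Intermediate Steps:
$S{\left(F,L \right)} = - \frac{1}{-4 + L}$
$t{\left(g \right)} = - \frac{2081}{540}$ ($t{\left(g \right)} = -4 + \frac{\frac{g}{g} - \frac{29}{108}}{5} = -4 + \frac{1 - \frac{29}{108}}{5} = -4 + \frac{1}{5} \cdot \frac{79}{108} = -4 + \frac{79}{540} = - \frac{2081}{540}$)
$\frac{t{\left(\left(-4 + S{\left(6,-5 \right)}\right) \left(-2\right) \right)} + 22106}{35685 - 14633} = \frac{- \frac{2081}{540} + 22106}{35685 - 14633} = \frac{11935159}{540 \cdot 21052} = \frac{11935159}{540} \cdot \frac{1}{21052} = \frac{11935159}{11368080}$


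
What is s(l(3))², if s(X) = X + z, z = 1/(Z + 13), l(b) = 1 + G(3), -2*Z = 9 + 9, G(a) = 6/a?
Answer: 169/16 ≈ 10.563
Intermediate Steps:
Z = -9 (Z = -(9 + 9)/2 = -½*18 = -9)
l(b) = 3 (l(b) = 1 + 6/3 = 1 + 6*(⅓) = 1 + 2 = 3)
z = ¼ (z = 1/(-9 + 13) = 1/4 = ¼ ≈ 0.25000)
s(X) = ¼ + X (s(X) = X + ¼ = ¼ + X)
s(l(3))² = (¼ + 3)² = (13/4)² = 169/16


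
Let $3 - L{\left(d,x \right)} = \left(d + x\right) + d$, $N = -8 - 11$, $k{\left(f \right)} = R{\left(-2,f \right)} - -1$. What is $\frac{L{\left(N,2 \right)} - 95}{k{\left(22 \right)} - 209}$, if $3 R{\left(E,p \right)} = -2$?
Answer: $\frac{84}{313} \approx 0.26837$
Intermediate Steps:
$R{\left(E,p \right)} = - \frac{2}{3}$ ($R{\left(E,p \right)} = \frac{1}{3} \left(-2\right) = - \frac{2}{3}$)
$k{\left(f \right)} = \frac{1}{3}$ ($k{\left(f \right)} = - \frac{2}{3} - -1 = - \frac{2}{3} + 1 = \frac{1}{3}$)
$N = -19$ ($N = -8 - 11 = -19$)
$L{\left(d,x \right)} = 3 - x - 2 d$ ($L{\left(d,x \right)} = 3 - \left(\left(d + x\right) + d\right) = 3 - \left(x + 2 d\right) = 3 - x - 2 d$)
$\frac{L{\left(N,2 \right)} - 95}{k{\left(22 \right)} - 209} = \frac{\left(3 - 2 - -38\right) - 95}{\frac{1}{3} - 209} = \frac{\left(3 - 2 + 38\right) - 95}{- \frac{626}{3}} = \left(39 - 95\right) \left(- \frac{3}{626}\right) = \left(-56\right) \left(- \frac{3}{626}\right) = \frac{84}{313}$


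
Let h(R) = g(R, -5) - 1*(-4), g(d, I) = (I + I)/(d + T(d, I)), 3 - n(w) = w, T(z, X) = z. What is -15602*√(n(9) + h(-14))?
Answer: -7801*I*√322/7 ≈ -19998.0*I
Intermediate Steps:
n(w) = 3 - w
g(d, I) = I/d (g(d, I) = (I + I)/(d + d) = (2*I)/((2*d)) = (2*I)*(1/(2*d)) = I/d)
h(R) = 4 - 5/R (h(R) = -5/R - 1*(-4) = -5/R + 4 = 4 - 5/R)
-15602*√(n(9) + h(-14)) = -15602*√((3 - 1*9) + (4 - 5/(-14))) = -15602*√((3 - 9) + (4 - 5*(-1/14))) = -15602*√(-6 + (4 + 5/14)) = -15602*√(-6 + 61/14) = -7801*I*√322/7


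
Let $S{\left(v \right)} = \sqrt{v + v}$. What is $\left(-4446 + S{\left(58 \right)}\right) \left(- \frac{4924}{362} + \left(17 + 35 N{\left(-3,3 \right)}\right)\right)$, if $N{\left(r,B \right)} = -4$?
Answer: $\frac{109927350}{181} - \frac{49450 \sqrt{29}}{181} \approx 6.0586 \cdot 10^{5}$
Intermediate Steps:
$S{\left(v \right)} = \sqrt{2} \sqrt{v}$ ($S{\left(v \right)} = \sqrt{2 v} = \sqrt{2} \sqrt{v}$)
$\left(-4446 + S{\left(58 \right)}\right) \left(- \frac{4924}{362} + \left(17 + 35 N{\left(-3,3 \right)}\right)\right) = \left(-4446 + \sqrt{2} \sqrt{58}\right) \left(- \frac{4924}{362} + \left(17 + 35 \left(-4\right)\right)\right) = \left(-4446 + 2 \sqrt{29}\right) \left(\left(-4924\right) \frac{1}{362} + \left(17 - 140\right)\right) = \left(-4446 + 2 \sqrt{29}\right) \left(- \frac{2462}{181} - 123\right) = \left(-4446 + 2 \sqrt{29}\right) \left(- \frac{24725}{181}\right) = \frac{109927350}{181} - \frac{49450 \sqrt{29}}{181}$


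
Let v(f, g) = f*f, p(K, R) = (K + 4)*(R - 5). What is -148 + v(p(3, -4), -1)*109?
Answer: 432473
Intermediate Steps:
p(K, R) = (-5 + R)*(4 + K) (p(K, R) = (4 + K)*(-5 + R) = (-5 + R)*(4 + K))
v(f, g) = f**2
-148 + v(p(3, -4), -1)*109 = -148 + (-20 - 5*3 + 4*(-4) + 3*(-4))**2*109 = -148 + (-20 - 15 - 16 - 12)**2*109 = -148 + (-63)**2*109 = -148 + 3969*109 = -148 + 432621 = 432473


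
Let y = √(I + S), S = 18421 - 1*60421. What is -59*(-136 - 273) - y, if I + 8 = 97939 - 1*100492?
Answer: 24131 - I*√44561 ≈ 24131.0 - 211.09*I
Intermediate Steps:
S = -42000 (S = 18421 - 60421 = -42000)
I = -2561 (I = -8 + (97939 - 1*100492) = -8 + (97939 - 100492) = -8 - 2553 = -2561)
y = I*√44561 (y = √(-2561 - 42000) = √(-44561) = I*√44561 ≈ 211.09*I)
-59*(-136 - 273) - y = -59*(-136 - 273) - I*√44561 = -59*(-409) - I*√44561 = 24131 - I*√44561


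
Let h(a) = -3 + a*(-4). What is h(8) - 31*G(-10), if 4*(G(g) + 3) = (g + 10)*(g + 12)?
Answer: 58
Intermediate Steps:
G(g) = -3 + (10 + g)*(12 + g)/4 (G(g) = -3 + ((g + 10)*(g + 12))/4 = -3 + ((10 + g)*(12 + g))/4 = -3 + (10 + g)*(12 + g)/4)
h(a) = -3 - 4*a
h(8) - 31*G(-10) = (-3 - 4*8) - 31*(27 + (¼)*(-10)² + (11/2)*(-10)) = (-3 - 32) - 31*(27 + (¼)*100 - 55) = -35 - 31*(27 + 25 - 55) = -35 - 31*(-3) = -35 + 93 = 58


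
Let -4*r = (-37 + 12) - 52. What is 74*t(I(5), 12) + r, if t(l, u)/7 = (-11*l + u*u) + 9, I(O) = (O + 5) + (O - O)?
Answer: 89173/4 ≈ 22293.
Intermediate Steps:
I(O) = 5 + O (I(O) = (5 + O) + 0 = 5 + O)
r = 77/4 (r = -((-37 + 12) - 52)/4 = -(-25 - 52)/4 = -¼*(-77) = 77/4 ≈ 19.250)
t(l, u) = 63 - 77*l + 7*u² (t(l, u) = 7*((-11*l + u*u) + 9) = 7*((-11*l + u²) + 9) = 7*((u² - 11*l) + 9) = 7*(9 + u² - 11*l) = 63 - 77*l + 7*u²)
74*t(I(5), 12) + r = 74*(63 - 77*(5 + 5) + 7*12²) + 77/4 = 74*(63 - 77*10 + 7*144) + 77/4 = 74*(63 - 770 + 1008) + 77/4 = 74*301 + 77/4 = 22274 + 77/4 = 89173/4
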